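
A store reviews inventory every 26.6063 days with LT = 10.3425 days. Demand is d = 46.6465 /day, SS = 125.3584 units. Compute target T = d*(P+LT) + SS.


P + LT = 36.9488
d*(P+LT) = 46.6465 * 36.9488 = 1723.5322
T = 1723.5322 + 125.3584 = 1848.8906

1848.8906 units


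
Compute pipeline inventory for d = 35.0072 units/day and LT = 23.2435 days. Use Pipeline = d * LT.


Pipeline = 35.0072 * 23.2435 = 813.6899

813.6899 units


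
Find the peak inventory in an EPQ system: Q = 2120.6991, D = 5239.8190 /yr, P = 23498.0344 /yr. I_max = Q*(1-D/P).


D/P = 0.2230
1 - D/P = 0.7770
I_max = 2120.6991 * 0.7770 = 1647.8051

1647.8051 units


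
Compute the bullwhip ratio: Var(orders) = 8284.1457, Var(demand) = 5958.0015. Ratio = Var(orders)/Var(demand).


BW = 8284.1457 / 5958.0015 = 1.3904

1.3904


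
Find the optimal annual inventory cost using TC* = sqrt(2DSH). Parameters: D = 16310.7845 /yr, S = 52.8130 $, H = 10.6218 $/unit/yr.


2*D*S*H = 18299692.9659
TC* = sqrt(18299692.9659) = 4277.8140

4277.8140 $/yr


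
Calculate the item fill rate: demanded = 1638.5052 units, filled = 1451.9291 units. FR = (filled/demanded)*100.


FR = 1451.9291 / 1638.5052 * 100 = 88.6130

88.6130%


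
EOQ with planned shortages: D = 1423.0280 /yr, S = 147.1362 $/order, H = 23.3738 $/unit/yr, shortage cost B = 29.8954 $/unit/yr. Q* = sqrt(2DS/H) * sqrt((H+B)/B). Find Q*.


sqrt(2DS/H) = 133.8495
sqrt((H+B)/B) = 1.3349
Q* = 133.8495 * 1.3349 = 178.6704

178.6704 units


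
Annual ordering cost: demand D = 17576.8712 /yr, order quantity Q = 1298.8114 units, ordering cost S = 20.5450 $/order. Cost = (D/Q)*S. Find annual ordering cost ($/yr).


Number of orders = D/Q = 13.5330
Cost = 13.5330 * 20.5450 = 278.0364

278.0364 $/yr


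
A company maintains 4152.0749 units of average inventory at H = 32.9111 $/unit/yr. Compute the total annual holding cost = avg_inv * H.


Cost = 4152.0749 * 32.9111 = 136649.3522

136649.3522 $/yr


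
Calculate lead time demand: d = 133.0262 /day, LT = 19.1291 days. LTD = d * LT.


LTD = 133.0262 * 19.1291 = 2544.6715

2544.6715 units


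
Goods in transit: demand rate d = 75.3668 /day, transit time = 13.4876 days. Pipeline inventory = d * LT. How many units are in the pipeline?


Pipeline = 75.3668 * 13.4876 = 1016.5173

1016.5173 units


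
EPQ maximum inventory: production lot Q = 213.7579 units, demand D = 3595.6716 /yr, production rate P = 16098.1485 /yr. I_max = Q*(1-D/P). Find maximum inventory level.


D/P = 0.2234
1 - D/P = 0.7766
I_max = 213.7579 * 0.7766 = 166.0131

166.0131 units


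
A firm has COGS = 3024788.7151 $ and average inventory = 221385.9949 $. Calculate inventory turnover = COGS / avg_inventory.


Turnover = 3024788.7151 / 221385.9949 = 13.6630

13.6630


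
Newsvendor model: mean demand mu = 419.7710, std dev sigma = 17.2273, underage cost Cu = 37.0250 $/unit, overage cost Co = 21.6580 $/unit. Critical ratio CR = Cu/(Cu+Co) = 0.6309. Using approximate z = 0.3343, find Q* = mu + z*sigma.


CR = Cu/(Cu+Co) = 37.0250/(37.0250+21.6580) = 0.6309
z = 0.3343
Q* = 419.7710 + 0.3343 * 17.2273 = 425.5301

425.5301 units


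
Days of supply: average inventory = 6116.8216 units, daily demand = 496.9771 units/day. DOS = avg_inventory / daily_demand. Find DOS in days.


DOS = 6116.8216 / 496.9771 = 12.3081

12.3081 days


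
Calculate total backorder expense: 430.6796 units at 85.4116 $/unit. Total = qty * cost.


Total = 430.6796 * 85.4116 = 36785.0337

36785.0337 $


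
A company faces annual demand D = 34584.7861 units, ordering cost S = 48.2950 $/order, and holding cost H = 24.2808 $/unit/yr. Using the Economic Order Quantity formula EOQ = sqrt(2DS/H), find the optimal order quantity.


2*D*S = 2 * 34584.7861 * 48.2950 = 3340544.4894
2*D*S/H = 137579.6716
EOQ = sqrt(137579.6716) = 370.9173

370.9173 units


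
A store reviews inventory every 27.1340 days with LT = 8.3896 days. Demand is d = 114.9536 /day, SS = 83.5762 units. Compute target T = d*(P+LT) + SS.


P + LT = 35.5236
d*(P+LT) = 114.9536 * 35.5236 = 4083.5657
T = 4083.5657 + 83.5762 = 4167.1419

4167.1419 units


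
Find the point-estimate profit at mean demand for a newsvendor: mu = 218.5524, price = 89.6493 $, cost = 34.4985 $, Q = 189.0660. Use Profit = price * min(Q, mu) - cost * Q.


Sales at mu = min(189.0660, 218.5524) = 189.0660
Revenue = 89.6493 * 189.0660 = 16949.6346
Total cost = 34.4985 * 189.0660 = 6522.4934
Profit = 16949.6346 - 6522.4934 = 10427.1412

10427.1412 $


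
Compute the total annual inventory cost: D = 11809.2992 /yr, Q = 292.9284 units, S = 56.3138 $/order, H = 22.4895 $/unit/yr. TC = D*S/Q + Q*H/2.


Ordering cost = D*S/Q = 2270.2698
Holding cost = Q*H/2 = 3293.9066
TC = 2270.2698 + 3293.9066 = 5564.1765

5564.1765 $/yr


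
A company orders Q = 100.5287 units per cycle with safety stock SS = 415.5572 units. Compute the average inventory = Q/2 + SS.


Q/2 = 50.2644
Avg = 50.2644 + 415.5572 = 465.8216

465.8216 units


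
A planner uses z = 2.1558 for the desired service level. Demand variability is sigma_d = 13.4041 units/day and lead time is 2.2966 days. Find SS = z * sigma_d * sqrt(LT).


sqrt(LT) = sqrt(2.2966) = 1.5155
SS = 2.1558 * 13.4041 * 1.5155 = 43.7914

43.7914 units


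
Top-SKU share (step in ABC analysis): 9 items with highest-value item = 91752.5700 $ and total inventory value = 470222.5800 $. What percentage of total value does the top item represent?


Top item = 91752.5700
Total = 470222.5800
Percentage = 91752.5700 / 470222.5800 * 100 = 19.5126

19.5126%


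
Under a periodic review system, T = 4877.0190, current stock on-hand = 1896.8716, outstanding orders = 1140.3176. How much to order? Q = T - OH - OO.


Inventory position = OH + OO = 1896.8716 + 1140.3176 = 3037.1892
Q = 4877.0190 - 3037.1892 = 1839.8298

1839.8298 units


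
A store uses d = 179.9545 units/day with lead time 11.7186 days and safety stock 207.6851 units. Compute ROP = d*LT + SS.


d*LT = 179.9545 * 11.7186 = 2108.8148
ROP = 2108.8148 + 207.6851 = 2316.4999

2316.4999 units


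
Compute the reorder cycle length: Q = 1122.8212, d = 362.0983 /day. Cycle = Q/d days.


Cycle = 1122.8212 / 362.0983 = 3.1009

3.1009 days


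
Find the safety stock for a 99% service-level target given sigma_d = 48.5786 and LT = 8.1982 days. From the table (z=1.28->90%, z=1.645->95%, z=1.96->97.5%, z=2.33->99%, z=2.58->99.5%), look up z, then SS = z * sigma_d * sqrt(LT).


From the table, SL = 99% corresponds to z = 2.33
sqrt(LT) = sqrt(8.1982) = 2.8632
SS = 2.33 * 48.5786 * 2.8632 = 324.0859

324.0859 units


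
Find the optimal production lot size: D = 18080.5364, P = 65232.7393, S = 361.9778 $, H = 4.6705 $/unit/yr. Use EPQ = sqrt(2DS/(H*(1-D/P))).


1 - D/P = 1 - 0.2772 = 0.7228
H*(1-D/P) = 3.3760
2DS = 13089505.5778
EPQ = sqrt(3877247.2346) = 1969.0727

1969.0727 units


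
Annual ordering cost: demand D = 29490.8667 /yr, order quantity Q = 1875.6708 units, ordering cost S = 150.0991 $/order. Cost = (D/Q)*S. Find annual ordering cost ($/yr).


Number of orders = D/Q = 15.7228
Cost = 15.7228 * 150.0991 = 2359.9837

2359.9837 $/yr


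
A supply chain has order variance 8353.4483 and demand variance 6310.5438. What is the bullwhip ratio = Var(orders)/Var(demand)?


BW = 8353.4483 / 6310.5438 = 1.3237

1.3237


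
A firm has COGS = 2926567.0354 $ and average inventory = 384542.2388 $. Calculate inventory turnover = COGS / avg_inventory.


Turnover = 2926567.0354 / 384542.2388 = 7.6105

7.6105


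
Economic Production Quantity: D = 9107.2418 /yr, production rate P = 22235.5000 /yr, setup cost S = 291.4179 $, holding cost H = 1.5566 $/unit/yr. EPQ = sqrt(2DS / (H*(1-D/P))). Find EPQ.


1 - D/P = 1 - 0.4096 = 0.5904
H*(1-D/P) = 0.9190
2DS = 5308026.5603
EPQ = sqrt(5775583.2908) = 2403.2443

2403.2443 units


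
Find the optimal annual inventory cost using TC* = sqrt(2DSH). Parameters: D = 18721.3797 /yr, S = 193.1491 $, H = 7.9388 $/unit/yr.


2*D*S*H = 57413681.6779
TC* = sqrt(57413681.6779) = 7577.1816

7577.1816 $/yr


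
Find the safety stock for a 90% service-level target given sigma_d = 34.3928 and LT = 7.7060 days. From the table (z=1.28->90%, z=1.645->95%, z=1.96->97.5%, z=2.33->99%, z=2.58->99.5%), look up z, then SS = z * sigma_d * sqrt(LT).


From the table, SL = 90% corresponds to z = 1.28
sqrt(LT) = sqrt(7.7060) = 2.7760
SS = 1.28 * 34.3928 * 2.7760 = 122.2059

122.2059 units


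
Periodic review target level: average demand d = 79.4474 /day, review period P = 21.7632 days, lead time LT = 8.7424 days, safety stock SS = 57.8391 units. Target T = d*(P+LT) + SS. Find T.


P + LT = 30.5056
d*(P+LT) = 79.4474 * 30.5056 = 2423.5906
T = 2423.5906 + 57.8391 = 2481.4297

2481.4297 units


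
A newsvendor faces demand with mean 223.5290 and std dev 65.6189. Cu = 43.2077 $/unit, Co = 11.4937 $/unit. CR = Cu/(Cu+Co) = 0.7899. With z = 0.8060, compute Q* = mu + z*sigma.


CR = Cu/(Cu+Co) = 43.2077/(43.2077+11.4937) = 0.7899
z = 0.8060
Q* = 223.5290 + 0.8060 * 65.6189 = 276.4178

276.4178 units


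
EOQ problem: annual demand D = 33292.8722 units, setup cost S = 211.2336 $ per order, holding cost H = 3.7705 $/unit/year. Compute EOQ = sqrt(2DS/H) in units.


2*D*S = 2 * 33292.8722 * 211.2336 = 14065146.4983
2*D*S/H = 3730313.3532
EOQ = sqrt(3730313.3532) = 1931.4019

1931.4019 units


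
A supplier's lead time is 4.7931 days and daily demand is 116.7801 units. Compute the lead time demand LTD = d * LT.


LTD = 116.7801 * 4.7931 = 559.7387

559.7387 units


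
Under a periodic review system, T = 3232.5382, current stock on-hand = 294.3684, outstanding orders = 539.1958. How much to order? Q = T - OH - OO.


Inventory position = OH + OO = 294.3684 + 539.1958 = 833.5642
Q = 3232.5382 - 833.5642 = 2398.9740

2398.9740 units


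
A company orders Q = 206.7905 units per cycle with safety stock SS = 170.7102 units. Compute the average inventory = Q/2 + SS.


Q/2 = 103.3953
Avg = 103.3953 + 170.7102 = 274.1055

274.1055 units


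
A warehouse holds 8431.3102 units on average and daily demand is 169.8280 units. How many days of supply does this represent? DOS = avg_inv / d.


DOS = 8431.3102 / 169.8280 = 49.6462

49.6462 days


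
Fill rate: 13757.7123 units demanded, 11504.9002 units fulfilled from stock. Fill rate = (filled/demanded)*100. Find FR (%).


FR = 11504.9002 / 13757.7123 * 100 = 83.6251

83.6251%


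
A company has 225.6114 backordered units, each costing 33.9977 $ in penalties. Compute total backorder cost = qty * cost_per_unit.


Total = 225.6114 * 33.9977 = 7670.2687

7670.2687 $


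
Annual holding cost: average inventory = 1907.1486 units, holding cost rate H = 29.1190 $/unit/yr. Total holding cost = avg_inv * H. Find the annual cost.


Cost = 1907.1486 * 29.1190 = 55534.2601

55534.2601 $/yr


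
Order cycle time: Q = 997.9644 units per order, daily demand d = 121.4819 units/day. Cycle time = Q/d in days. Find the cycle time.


Cycle = 997.9644 / 121.4819 = 8.2149

8.2149 days


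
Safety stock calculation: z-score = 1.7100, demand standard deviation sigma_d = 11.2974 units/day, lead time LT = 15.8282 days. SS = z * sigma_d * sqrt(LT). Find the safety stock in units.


sqrt(LT) = sqrt(15.8282) = 3.9785
SS = 1.7100 * 11.2974 * 3.9785 = 76.8582

76.8582 units


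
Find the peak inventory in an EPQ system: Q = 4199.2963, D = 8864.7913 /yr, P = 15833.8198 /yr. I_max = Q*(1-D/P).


D/P = 0.5599
1 - D/P = 0.4401
I_max = 4199.2963 * 0.4401 = 1848.2600

1848.2600 units


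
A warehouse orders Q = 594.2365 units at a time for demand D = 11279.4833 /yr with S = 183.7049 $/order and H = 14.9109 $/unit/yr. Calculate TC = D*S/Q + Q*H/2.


Ordering cost = D*S/Q = 3486.9894
Holding cost = Q*H/2 = 4430.3005
TC = 3486.9894 + 4430.3005 = 7917.2899

7917.2899 $/yr


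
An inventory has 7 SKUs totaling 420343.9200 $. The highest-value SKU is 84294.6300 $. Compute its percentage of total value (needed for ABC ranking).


Top item = 84294.6300
Total = 420343.9200
Percentage = 84294.6300 / 420343.9200 * 100 = 20.0537

20.0537%


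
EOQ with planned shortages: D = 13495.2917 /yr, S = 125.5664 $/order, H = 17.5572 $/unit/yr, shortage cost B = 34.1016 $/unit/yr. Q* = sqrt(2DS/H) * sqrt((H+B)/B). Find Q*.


sqrt(2DS/H) = 439.3547
sqrt((H+B)/B) = 1.2308
Q* = 439.3547 * 1.2308 = 540.7543

540.7543 units


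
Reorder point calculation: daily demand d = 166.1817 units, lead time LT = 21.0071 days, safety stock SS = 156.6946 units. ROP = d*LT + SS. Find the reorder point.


d*LT = 166.1817 * 21.0071 = 3490.9956
ROP = 3490.9956 + 156.6946 = 3647.6902

3647.6902 units


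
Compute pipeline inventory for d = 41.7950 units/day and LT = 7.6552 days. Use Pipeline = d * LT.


Pipeline = 41.7950 * 7.6552 = 319.9491

319.9491 units


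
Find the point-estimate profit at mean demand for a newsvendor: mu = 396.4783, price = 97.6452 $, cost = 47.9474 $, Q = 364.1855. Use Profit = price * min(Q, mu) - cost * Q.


Sales at mu = min(364.1855, 396.4783) = 364.1855
Revenue = 97.6452 * 364.1855 = 35560.9660
Total cost = 47.9474 * 364.1855 = 17461.7478
Profit = 35560.9660 - 17461.7478 = 18099.2181

18099.2181 $


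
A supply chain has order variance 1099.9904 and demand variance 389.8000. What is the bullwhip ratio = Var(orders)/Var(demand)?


BW = 1099.9904 / 389.8000 = 2.8219

2.8219


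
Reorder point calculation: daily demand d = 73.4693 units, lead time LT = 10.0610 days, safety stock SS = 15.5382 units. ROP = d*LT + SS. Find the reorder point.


d*LT = 73.4693 * 10.0610 = 739.1746
ROP = 739.1746 + 15.5382 = 754.7128

754.7128 units


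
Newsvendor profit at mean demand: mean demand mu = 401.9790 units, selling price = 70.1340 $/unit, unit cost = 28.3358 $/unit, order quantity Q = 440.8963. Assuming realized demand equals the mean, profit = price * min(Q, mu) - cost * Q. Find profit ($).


Sales at mu = min(440.8963, 401.9790) = 401.9790
Revenue = 70.1340 * 401.9790 = 28192.3952
Total cost = 28.3358 * 440.8963 = 12493.1494
Profit = 28192.3952 - 12493.1494 = 15699.2458

15699.2458 $


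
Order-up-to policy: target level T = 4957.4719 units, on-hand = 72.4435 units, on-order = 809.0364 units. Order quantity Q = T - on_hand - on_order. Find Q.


Inventory position = OH + OO = 72.4435 + 809.0364 = 881.4799
Q = 4957.4719 - 881.4799 = 4075.9920

4075.9920 units


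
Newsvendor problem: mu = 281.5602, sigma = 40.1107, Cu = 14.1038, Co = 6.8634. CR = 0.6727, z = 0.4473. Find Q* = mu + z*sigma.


CR = Cu/(Cu+Co) = 14.1038/(14.1038+6.8634) = 0.6727
z = 0.4473
Q* = 281.5602 + 0.4473 * 40.1107 = 299.5017

299.5017 units


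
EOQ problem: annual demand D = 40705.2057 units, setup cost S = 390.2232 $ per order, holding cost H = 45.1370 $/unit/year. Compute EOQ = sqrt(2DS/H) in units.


2*D*S = 2 * 40705.2057 * 390.2232 = 31768231.2498
2*D*S/H = 703817.9598
EOQ = sqrt(703817.9598) = 838.9386

838.9386 units


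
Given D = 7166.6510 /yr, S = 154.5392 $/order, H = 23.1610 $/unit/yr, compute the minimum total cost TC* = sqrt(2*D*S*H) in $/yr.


2*D*S*H = 51302935.7430
TC* = sqrt(51302935.7430) = 7162.6068

7162.6068 $/yr


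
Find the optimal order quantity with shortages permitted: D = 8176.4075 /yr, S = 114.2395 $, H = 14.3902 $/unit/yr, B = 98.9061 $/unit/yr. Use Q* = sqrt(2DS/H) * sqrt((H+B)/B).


sqrt(2DS/H) = 360.3056
sqrt((H+B)/B) = 1.0703
Q* = 360.3056 * 1.0703 = 385.6269

385.6269 units


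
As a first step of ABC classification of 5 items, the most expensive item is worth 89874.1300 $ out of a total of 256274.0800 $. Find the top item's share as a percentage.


Top item = 89874.1300
Total = 256274.0800
Percentage = 89874.1300 / 256274.0800 * 100 = 35.0695

35.0695%


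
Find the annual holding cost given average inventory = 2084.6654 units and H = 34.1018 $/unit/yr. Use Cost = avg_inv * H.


Cost = 2084.6654 * 34.1018 = 71090.8425

71090.8425 $/yr


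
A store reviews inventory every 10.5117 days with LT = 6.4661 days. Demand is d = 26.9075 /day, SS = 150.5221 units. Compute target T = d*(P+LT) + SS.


P + LT = 16.9778
d*(P+LT) = 26.9075 * 16.9778 = 456.8302
T = 456.8302 + 150.5221 = 607.3523

607.3523 units


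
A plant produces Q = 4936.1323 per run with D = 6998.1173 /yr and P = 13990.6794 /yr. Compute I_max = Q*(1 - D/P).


D/P = 0.5002
1 - D/P = 0.4998
I_max = 4936.1323 * 0.4998 = 2467.0862

2467.0862 units


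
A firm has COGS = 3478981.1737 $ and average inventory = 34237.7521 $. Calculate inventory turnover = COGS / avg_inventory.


Turnover = 3478981.1737 / 34237.7521 = 101.6124

101.6124


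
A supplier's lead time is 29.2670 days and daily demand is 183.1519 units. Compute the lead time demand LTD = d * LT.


LTD = 183.1519 * 29.2670 = 5360.3067

5360.3067 units


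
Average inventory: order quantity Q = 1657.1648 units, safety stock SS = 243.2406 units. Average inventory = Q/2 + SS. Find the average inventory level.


Q/2 = 828.5824
Avg = 828.5824 + 243.2406 = 1071.8230

1071.8230 units


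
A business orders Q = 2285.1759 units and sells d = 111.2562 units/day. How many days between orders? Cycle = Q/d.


Cycle = 2285.1759 / 111.2562 = 20.5398

20.5398 days


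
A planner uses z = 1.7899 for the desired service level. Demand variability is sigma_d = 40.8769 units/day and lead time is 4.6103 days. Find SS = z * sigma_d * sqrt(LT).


sqrt(LT) = sqrt(4.6103) = 2.1472
SS = 1.7899 * 40.8769 * 2.1472 = 157.0982

157.0982 units


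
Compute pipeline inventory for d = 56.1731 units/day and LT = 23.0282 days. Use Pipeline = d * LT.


Pipeline = 56.1731 * 23.0282 = 1293.5654

1293.5654 units


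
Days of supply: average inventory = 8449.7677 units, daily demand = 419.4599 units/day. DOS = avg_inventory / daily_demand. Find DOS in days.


DOS = 8449.7677 / 419.4599 = 20.1444

20.1444 days


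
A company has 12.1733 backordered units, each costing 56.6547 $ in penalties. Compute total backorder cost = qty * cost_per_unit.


Total = 12.1733 * 56.6547 = 689.6747

689.6747 $


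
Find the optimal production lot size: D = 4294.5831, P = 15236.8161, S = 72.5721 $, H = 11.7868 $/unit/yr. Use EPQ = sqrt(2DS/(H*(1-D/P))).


1 - D/P = 1 - 0.2819 = 0.7181
H*(1-D/P) = 8.4646
2DS = 623333.8284
EPQ = sqrt(73639.8762) = 271.3667

271.3667 units


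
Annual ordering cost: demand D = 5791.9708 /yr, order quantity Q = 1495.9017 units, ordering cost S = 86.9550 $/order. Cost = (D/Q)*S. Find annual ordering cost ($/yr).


Number of orders = D/Q = 3.8719
Cost = 3.8719 * 86.9550 = 336.6804

336.6804 $/yr


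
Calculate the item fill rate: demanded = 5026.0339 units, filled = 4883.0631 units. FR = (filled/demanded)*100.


FR = 4883.0631 / 5026.0339 * 100 = 97.1554

97.1554%


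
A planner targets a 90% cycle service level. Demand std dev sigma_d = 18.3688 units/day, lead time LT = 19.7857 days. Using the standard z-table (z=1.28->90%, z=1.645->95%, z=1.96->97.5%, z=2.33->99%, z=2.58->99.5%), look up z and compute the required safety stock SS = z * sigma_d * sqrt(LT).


From the table, SL = 90% corresponds to z = 1.28
sqrt(LT) = sqrt(19.7857) = 4.4481
SS = 1.28 * 18.3688 * 4.4481 = 104.5843

104.5843 units


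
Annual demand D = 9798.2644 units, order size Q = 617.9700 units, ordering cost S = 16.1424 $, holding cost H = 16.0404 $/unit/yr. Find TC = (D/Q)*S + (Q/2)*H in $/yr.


Ordering cost = D*S/Q = 255.9469
Holding cost = Q*H/2 = 4956.2430
TC = 255.9469 + 4956.2430 = 5212.1899

5212.1899 $/yr


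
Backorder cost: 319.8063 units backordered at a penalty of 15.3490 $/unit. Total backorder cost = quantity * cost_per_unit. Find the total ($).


Total = 319.8063 * 15.3490 = 4908.7069

4908.7069 $


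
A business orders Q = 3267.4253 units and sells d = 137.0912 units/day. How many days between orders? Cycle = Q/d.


Cycle = 3267.4253 / 137.0912 = 23.8340

23.8340 days


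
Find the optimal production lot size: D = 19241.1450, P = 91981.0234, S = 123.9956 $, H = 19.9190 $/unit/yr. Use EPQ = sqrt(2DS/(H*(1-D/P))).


1 - D/P = 1 - 0.2092 = 0.7908
H*(1-D/P) = 15.7522
2DS = 4771634.6379
EPQ = sqrt(302918.1651) = 550.3800

550.3800 units


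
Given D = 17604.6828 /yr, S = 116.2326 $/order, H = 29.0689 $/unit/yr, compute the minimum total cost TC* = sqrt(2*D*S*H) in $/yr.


2*D*S*H = 118963778.7370
TC* = sqrt(118963778.7370) = 10907.0518

10907.0518 $/yr


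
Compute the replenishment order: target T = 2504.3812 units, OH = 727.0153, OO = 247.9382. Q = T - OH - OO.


Inventory position = OH + OO = 727.0153 + 247.9382 = 974.9535
Q = 2504.3812 - 974.9535 = 1529.4277

1529.4277 units


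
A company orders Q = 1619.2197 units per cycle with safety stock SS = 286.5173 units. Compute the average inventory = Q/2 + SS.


Q/2 = 809.6099
Avg = 809.6099 + 286.5173 = 1096.1272

1096.1272 units


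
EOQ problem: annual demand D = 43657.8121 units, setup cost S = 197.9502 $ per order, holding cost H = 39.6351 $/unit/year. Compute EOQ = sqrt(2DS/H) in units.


2*D*S = 2 * 43657.8121 * 197.9502 = 17284145.2735
2*D*S/H = 436081.7879
EOQ = sqrt(436081.7879) = 660.3649

660.3649 units


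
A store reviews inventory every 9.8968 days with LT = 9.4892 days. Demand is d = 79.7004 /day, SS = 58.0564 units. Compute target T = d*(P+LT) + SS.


P + LT = 19.3860
d*(P+LT) = 79.7004 * 19.3860 = 1545.0720
T = 1545.0720 + 58.0564 = 1603.1284

1603.1284 units


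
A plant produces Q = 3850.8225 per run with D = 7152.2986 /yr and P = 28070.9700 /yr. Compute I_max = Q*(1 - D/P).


D/P = 0.2548
1 - D/P = 0.7452
I_max = 3850.8225 * 0.7452 = 2869.6582

2869.6582 units


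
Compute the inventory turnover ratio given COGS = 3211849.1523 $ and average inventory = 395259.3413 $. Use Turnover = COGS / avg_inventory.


Turnover = 3211849.1523 / 395259.3413 = 8.1259

8.1259


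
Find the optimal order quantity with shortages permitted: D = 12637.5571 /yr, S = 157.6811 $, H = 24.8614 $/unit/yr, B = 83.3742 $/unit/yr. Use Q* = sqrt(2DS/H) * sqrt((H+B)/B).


sqrt(2DS/H) = 400.3811
sqrt((H+B)/B) = 1.1394
Q* = 400.3811 * 1.1394 = 456.1869

456.1869 units


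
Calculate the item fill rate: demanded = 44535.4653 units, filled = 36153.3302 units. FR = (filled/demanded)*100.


FR = 36153.3302 / 44535.4653 * 100 = 81.1787

81.1787%


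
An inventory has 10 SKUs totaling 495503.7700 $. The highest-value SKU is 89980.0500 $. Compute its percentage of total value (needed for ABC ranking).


Top item = 89980.0500
Total = 495503.7700
Percentage = 89980.0500 / 495503.7700 * 100 = 18.1593

18.1593%


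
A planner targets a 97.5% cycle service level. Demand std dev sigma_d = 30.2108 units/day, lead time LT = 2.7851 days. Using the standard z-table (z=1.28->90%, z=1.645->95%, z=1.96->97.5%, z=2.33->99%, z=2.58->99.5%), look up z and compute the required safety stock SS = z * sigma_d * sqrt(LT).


From the table, SL = 97.5% corresponds to z = 1.96
sqrt(LT) = sqrt(2.7851) = 1.6689
SS = 1.96 * 30.2108 * 1.6689 = 98.8186

98.8186 units


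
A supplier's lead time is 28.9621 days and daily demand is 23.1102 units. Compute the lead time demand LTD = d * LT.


LTD = 23.1102 * 28.9621 = 669.3199

669.3199 units


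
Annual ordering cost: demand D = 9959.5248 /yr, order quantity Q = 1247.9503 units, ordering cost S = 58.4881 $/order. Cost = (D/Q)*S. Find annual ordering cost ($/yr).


Number of orders = D/Q = 7.9807
Cost = 7.9807 * 58.4881 = 466.7763

466.7763 $/yr


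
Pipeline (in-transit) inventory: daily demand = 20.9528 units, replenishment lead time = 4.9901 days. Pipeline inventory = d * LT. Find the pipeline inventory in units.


Pipeline = 20.9528 * 4.9901 = 104.5566

104.5566 units


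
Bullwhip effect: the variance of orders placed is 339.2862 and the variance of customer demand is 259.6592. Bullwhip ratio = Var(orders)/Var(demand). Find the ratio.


BW = 339.2862 / 259.6592 = 1.3067

1.3067


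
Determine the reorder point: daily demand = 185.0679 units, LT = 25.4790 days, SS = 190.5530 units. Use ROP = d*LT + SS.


d*LT = 185.0679 * 25.4790 = 4715.3450
ROP = 4715.3450 + 190.5530 = 4905.8980

4905.8980 units


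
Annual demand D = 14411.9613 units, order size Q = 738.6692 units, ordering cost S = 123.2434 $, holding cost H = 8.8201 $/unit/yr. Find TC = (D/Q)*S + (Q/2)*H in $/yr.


Ordering cost = D*S/Q = 2404.5664
Holding cost = Q*H/2 = 3257.5681
TC = 2404.5664 + 3257.5681 = 5662.1345

5662.1345 $/yr


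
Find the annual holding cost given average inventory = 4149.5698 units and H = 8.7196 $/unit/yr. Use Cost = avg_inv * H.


Cost = 4149.5698 * 8.7196 = 36182.5888

36182.5888 $/yr


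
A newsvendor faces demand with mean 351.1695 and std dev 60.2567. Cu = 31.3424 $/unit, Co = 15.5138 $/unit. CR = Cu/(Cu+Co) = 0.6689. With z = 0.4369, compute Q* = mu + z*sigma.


CR = Cu/(Cu+Co) = 31.3424/(31.3424+15.5138) = 0.6689
z = 0.4369
Q* = 351.1695 + 0.4369 * 60.2567 = 377.4957

377.4957 units


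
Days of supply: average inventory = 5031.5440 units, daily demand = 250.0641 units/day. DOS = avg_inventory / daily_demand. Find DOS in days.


DOS = 5031.5440 / 250.0641 = 20.1210

20.1210 days


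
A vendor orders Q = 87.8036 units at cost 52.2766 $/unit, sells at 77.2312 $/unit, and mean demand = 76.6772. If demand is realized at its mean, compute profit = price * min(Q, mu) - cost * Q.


Sales at mu = min(87.8036, 76.6772) = 76.6772
Revenue = 77.2312 * 76.6772 = 5921.8722
Total cost = 52.2766 * 87.8036 = 4590.0737
Profit = 5921.8722 - 4590.0737 = 1331.7985

1331.7985 $


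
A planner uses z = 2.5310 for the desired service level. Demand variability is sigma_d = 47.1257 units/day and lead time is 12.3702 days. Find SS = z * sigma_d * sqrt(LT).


sqrt(LT) = sqrt(12.3702) = 3.5171
SS = 2.5310 * 47.1257 * 3.5171 = 419.5061

419.5061 units


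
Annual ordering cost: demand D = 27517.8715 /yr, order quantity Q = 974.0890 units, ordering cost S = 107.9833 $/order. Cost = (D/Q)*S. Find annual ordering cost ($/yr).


Number of orders = D/Q = 28.2499
Cost = 28.2499 * 107.9833 = 3050.5124

3050.5124 $/yr


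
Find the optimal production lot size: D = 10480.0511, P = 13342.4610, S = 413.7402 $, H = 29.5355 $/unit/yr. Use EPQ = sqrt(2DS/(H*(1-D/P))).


1 - D/P = 1 - 0.7855 = 0.2145
H*(1-D/P) = 6.3364
2DS = 8672036.8762
EPQ = sqrt(1368613.7704) = 1169.8777

1169.8777 units


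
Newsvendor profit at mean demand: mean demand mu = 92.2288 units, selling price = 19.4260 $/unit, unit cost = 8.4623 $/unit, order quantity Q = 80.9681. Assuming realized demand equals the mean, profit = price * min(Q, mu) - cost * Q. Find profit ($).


Sales at mu = min(80.9681, 92.2288) = 80.9681
Revenue = 19.4260 * 80.9681 = 1572.8863
Total cost = 8.4623 * 80.9681 = 685.1764
Profit = 1572.8863 - 685.1764 = 887.7100

887.7100 $


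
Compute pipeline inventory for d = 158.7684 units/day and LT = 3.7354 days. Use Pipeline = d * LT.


Pipeline = 158.7684 * 3.7354 = 593.0635

593.0635 units


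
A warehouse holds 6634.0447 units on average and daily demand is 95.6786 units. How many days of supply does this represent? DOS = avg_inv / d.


DOS = 6634.0447 / 95.6786 = 69.3368

69.3368 days


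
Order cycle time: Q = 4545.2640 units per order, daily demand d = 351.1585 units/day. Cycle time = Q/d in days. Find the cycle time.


Cycle = 4545.2640 / 351.1585 = 12.9436

12.9436 days


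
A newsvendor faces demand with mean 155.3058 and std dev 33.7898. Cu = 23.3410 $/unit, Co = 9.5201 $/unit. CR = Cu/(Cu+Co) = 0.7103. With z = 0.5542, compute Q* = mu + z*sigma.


CR = Cu/(Cu+Co) = 23.3410/(23.3410+9.5201) = 0.7103
z = 0.5542
Q* = 155.3058 + 0.5542 * 33.7898 = 174.0321

174.0321 units


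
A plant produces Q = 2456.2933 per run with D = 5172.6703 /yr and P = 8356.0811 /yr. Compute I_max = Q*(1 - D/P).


D/P = 0.6190
1 - D/P = 0.3810
I_max = 2456.2933 * 0.3810 = 935.7725

935.7725 units


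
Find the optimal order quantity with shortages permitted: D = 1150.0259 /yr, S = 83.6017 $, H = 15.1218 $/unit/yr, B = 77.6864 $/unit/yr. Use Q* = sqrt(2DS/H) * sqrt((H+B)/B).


sqrt(2DS/H) = 112.7651
sqrt((H+B)/B) = 1.0930
Q* = 112.7651 * 1.0930 = 123.2524

123.2524 units


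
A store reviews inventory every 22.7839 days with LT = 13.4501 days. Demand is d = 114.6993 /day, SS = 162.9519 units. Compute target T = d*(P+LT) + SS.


P + LT = 36.2340
d*(P+LT) = 114.6993 * 36.2340 = 4156.0144
T = 4156.0144 + 162.9519 = 4318.9663

4318.9663 units


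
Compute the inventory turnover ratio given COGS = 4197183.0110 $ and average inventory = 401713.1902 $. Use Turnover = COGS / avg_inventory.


Turnover = 4197183.0110 / 401713.1902 = 10.4482

10.4482


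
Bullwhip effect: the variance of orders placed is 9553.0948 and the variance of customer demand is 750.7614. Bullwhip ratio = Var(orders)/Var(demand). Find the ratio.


BW = 9553.0948 / 750.7614 = 12.7245

12.7245


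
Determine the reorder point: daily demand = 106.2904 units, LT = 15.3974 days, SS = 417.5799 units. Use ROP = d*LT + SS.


d*LT = 106.2904 * 15.3974 = 1636.5958
ROP = 1636.5958 + 417.5799 = 2054.1757

2054.1757 units


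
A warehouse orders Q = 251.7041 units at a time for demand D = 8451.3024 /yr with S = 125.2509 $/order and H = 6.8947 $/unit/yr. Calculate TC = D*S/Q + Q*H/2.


Ordering cost = D*S/Q = 4205.4668
Holding cost = Q*H/2 = 867.7121
TC = 4205.4668 + 867.7121 = 5073.1789

5073.1789 $/yr


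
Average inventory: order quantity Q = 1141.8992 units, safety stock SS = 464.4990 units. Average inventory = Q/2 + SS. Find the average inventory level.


Q/2 = 570.9496
Avg = 570.9496 + 464.4990 = 1035.4486

1035.4486 units


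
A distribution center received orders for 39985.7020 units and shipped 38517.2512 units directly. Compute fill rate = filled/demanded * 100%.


FR = 38517.2512 / 39985.7020 * 100 = 96.3276

96.3276%


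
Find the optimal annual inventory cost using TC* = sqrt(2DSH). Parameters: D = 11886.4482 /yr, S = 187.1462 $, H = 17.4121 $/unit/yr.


2*D*S*H = 77466558.6894
TC* = sqrt(77466558.6894) = 8801.5089

8801.5089 $/yr


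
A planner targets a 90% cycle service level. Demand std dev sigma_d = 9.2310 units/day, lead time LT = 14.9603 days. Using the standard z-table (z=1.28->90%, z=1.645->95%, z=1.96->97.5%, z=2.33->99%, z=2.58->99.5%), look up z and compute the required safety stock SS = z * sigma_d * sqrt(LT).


From the table, SL = 90% corresponds to z = 1.28
sqrt(LT) = sqrt(14.9603) = 3.8679
SS = 1.28 * 9.2310 * 3.8679 = 45.7013

45.7013 units


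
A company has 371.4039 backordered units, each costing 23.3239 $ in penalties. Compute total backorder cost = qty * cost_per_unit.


Total = 371.4039 * 23.3239 = 8662.5874

8662.5874 $


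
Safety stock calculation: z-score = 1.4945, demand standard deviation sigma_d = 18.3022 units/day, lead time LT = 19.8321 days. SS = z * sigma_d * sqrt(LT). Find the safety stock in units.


sqrt(LT) = sqrt(19.8321) = 4.4533
SS = 1.4945 * 18.3022 * 4.4533 = 121.8102

121.8102 units


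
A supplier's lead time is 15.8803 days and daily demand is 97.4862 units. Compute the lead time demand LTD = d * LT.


LTD = 97.4862 * 15.8803 = 1548.1101

1548.1101 units


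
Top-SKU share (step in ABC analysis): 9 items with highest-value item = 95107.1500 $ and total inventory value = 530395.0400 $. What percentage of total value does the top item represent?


Top item = 95107.1500
Total = 530395.0400
Percentage = 95107.1500 / 530395.0400 * 100 = 17.9314

17.9314%


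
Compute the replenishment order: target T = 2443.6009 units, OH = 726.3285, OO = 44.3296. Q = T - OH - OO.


Inventory position = OH + OO = 726.3285 + 44.3296 = 770.6581
Q = 2443.6009 - 770.6581 = 1672.9428

1672.9428 units


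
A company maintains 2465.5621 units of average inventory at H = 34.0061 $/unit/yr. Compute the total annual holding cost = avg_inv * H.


Cost = 2465.5621 * 34.0061 = 83844.1513

83844.1513 $/yr


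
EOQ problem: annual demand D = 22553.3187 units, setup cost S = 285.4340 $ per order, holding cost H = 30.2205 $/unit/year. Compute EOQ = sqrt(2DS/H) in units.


2*D*S = 2 * 22553.3187 * 285.4340 = 12874967.9396
2*D*S/H = 426034.2463
EOQ = sqrt(426034.2463) = 652.7130

652.7130 units


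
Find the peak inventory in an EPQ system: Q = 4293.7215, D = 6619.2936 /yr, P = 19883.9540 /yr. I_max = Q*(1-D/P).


D/P = 0.3329
1 - D/P = 0.6671
I_max = 4293.7215 * 0.6671 = 2864.3577

2864.3577 units


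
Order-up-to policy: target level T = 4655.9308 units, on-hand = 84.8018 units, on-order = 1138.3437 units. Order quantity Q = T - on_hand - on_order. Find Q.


Inventory position = OH + OO = 84.8018 + 1138.3437 = 1223.1455
Q = 4655.9308 - 1223.1455 = 3432.7853

3432.7853 units


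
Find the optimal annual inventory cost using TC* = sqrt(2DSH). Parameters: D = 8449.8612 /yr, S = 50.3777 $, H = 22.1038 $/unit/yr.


2*D*S*H = 18818493.3106
TC* = sqrt(18818493.3106) = 4338.0287

4338.0287 $/yr


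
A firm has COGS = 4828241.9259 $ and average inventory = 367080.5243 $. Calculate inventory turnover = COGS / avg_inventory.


Turnover = 4828241.9259 / 367080.5243 = 13.1531

13.1531


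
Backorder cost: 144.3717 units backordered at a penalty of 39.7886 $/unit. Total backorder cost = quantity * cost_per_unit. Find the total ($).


Total = 144.3717 * 39.7886 = 5744.3478

5744.3478 $


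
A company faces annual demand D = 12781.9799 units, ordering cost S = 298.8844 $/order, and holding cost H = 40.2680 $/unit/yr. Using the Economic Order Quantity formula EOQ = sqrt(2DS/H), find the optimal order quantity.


2*D*S = 2 * 12781.9799 * 298.8844 = 7640668.7864
2*D*S/H = 189745.4253
EOQ = sqrt(189745.4253) = 435.5978

435.5978 units


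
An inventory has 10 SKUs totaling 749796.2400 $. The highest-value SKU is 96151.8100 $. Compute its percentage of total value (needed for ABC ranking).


Top item = 96151.8100
Total = 749796.2400
Percentage = 96151.8100 / 749796.2400 * 100 = 12.8237

12.8237%


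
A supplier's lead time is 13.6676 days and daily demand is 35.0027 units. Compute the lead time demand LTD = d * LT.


LTD = 35.0027 * 13.6676 = 478.4029

478.4029 units


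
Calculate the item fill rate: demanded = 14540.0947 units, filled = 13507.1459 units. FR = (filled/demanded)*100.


FR = 13507.1459 / 14540.0947 * 100 = 92.8959

92.8959%


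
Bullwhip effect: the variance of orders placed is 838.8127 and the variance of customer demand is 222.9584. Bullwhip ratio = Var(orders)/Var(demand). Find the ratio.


BW = 838.8127 / 222.9584 = 3.7622

3.7622


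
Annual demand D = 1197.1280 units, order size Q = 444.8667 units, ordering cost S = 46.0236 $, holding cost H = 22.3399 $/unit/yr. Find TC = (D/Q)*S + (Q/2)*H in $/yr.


Ordering cost = D*S/Q = 123.8486
Holding cost = Q*H/2 = 4969.1388
TC = 123.8486 + 4969.1388 = 5092.9874

5092.9874 $/yr


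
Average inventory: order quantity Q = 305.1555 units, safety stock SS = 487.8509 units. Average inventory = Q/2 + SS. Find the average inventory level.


Q/2 = 152.5778
Avg = 152.5778 + 487.8509 = 640.4287

640.4287 units


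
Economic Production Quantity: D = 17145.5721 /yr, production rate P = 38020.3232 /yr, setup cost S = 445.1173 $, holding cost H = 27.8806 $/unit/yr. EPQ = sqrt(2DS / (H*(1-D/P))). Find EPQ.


1 - D/P = 1 - 0.4510 = 0.5490
H*(1-D/P) = 15.3076
2DS = 15263581.5202
EPQ = sqrt(997123.2281) = 998.5606

998.5606 units


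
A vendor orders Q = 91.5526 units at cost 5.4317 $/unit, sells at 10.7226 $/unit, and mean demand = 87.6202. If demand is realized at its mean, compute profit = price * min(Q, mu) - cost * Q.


Sales at mu = min(91.5526, 87.6202) = 87.6202
Revenue = 10.7226 * 87.6202 = 939.5164
Total cost = 5.4317 * 91.5526 = 497.2863
Profit = 939.5164 - 497.2863 = 442.2301

442.2301 $


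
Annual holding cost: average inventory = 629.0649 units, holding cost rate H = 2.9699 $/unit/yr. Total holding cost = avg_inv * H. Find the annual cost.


Cost = 629.0649 * 2.9699 = 1868.2598

1868.2598 $/yr


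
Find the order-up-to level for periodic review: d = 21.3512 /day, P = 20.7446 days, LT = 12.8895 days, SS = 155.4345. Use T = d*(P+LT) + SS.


P + LT = 33.6341
d*(P+LT) = 21.3512 * 33.6341 = 718.1284
T = 718.1284 + 155.4345 = 873.5629

873.5629 units


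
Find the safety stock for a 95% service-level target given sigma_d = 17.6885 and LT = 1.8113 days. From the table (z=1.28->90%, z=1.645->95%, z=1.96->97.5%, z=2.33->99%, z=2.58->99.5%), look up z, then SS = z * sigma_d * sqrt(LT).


From the table, SL = 95% corresponds to z = 1.645
sqrt(LT) = sqrt(1.8113) = 1.3458
SS = 1.645 * 17.6885 * 1.3458 = 39.1608

39.1608 units


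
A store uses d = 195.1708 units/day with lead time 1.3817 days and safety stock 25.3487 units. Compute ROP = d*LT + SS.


d*LT = 195.1708 * 1.3817 = 269.6675
ROP = 269.6675 + 25.3487 = 295.0162

295.0162 units


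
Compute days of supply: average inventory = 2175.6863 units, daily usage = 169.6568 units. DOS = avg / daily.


DOS = 2175.6863 / 169.6568 = 12.8240

12.8240 days


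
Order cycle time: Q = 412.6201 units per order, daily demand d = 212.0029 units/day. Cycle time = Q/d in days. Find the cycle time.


Cycle = 412.6201 / 212.0029 = 1.9463

1.9463 days


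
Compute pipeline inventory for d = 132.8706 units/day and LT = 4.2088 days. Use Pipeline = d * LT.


Pipeline = 132.8706 * 4.2088 = 559.2258

559.2258 units


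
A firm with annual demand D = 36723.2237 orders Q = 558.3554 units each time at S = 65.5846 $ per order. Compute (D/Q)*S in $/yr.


Number of orders = D/Q = 65.7703
Cost = 65.7703 * 65.5846 = 4313.5213

4313.5213 $/yr


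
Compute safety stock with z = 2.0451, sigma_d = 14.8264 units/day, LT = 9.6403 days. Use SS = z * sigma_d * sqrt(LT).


sqrt(LT) = sqrt(9.6403) = 3.1049
SS = 2.0451 * 14.8264 * 3.1049 = 94.1446

94.1446 units


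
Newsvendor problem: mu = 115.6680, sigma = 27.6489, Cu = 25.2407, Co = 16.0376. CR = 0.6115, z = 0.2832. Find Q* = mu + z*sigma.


CR = Cu/(Cu+Co) = 25.2407/(25.2407+16.0376) = 0.6115
z = 0.2832
Q* = 115.6680 + 0.2832 * 27.6489 = 123.4982

123.4982 units


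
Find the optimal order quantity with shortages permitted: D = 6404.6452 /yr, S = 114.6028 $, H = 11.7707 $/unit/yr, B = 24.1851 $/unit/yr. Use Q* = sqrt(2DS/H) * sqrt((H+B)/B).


sqrt(2DS/H) = 353.1498
sqrt((H+B)/B) = 1.2193
Q* = 353.1498 * 1.2193 = 430.5956

430.5956 units


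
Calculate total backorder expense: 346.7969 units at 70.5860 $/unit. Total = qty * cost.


Total = 346.7969 * 70.5860 = 24479.0060

24479.0060 $


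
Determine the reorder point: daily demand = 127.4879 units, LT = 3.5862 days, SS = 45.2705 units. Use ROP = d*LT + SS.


d*LT = 127.4879 * 3.5862 = 457.1971
ROP = 457.1971 + 45.2705 = 502.4676

502.4676 units


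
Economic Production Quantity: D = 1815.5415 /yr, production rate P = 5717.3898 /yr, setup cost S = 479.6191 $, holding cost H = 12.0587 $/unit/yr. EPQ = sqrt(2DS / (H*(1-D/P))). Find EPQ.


1 - D/P = 1 - 0.3175 = 0.6825
H*(1-D/P) = 8.2295
2DS = 1741536.7605
EPQ = sqrt(211621.3971) = 460.0233

460.0233 units


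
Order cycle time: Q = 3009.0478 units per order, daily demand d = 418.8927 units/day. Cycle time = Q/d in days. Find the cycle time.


Cycle = 3009.0478 / 418.8927 = 7.1833

7.1833 days


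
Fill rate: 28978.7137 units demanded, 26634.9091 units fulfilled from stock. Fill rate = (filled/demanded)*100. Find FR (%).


FR = 26634.9091 / 28978.7137 * 100 = 91.9120

91.9120%


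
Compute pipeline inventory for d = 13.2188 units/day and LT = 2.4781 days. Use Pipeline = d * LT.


Pipeline = 13.2188 * 2.4781 = 32.7575

32.7575 units
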